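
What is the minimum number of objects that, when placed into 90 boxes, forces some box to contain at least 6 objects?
n = (6 − 1)·90 + 1 = 451

By the generalised pigeonhole principle, to guarantee some box contains ≥ r objects we need more than (r − 1) · k objects total. Threshold: n = (r − 1) · k + 1. With r = 6 and k = 90: n = 5 · 90 + 1 = 450 + 1 = 451. For n = 450 = 5 · 90, we can put exactly 5 objects in every box, avoiding 6 in any single one — so 451 is tight.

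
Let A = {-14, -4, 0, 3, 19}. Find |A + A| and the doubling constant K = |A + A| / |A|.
K = |A + A| / |A| = 15/5 = 3

Enumerate A + A = {a + b : a, b ∈ A}. With |A| = 5, there are |A|^2 = 25 ordered sum pairs; collecting distinct values, A + A = {-28, -18, -14, -11, -8, -4, -1, 0, 3, 5, 6, 15, 19, 22, 38}, so |A + A| = 15. Thus K = 15/5 = 3. For comparison, the minimum possible |A + A| over all 5-element sets is 2·5 − 1 = 9 (so min K = 9/5), attained only by arithmetic progressions.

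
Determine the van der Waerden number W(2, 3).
W(2, 3) = 9

Lower bound: the 2-colouring RRBBRRBB of {1, ..., 8} (R at positions {1, 2, 5, 6}, B at {3, 4, 7, 8}) contains no monochromatic 3-term AP, so W(2, 3) > 8. Upper bound: a case analysis on any 2-colouring of {1, ..., 9} forces such an AP. Hence W(2, 3) = 9.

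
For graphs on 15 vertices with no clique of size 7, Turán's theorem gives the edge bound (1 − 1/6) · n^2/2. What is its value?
Turán density bound = (5/6) · 15^2/2 = 375/4 ≈ 93.75

Turán's theorem: ex(n, K_{r+1}) is achieved by the complete r-partite Turán graph T(n, r) with parts as balanced as possible, and is at most (1 − 1/r) · n^2/2. For r = 6, n = 15: the density bound is (5/6) · 225/2 = 375/4 ≈ 93.75. The integer-valued extremum is e(T(15, 6)) = 93, which is strictly less than the density bound 375/4 since 6 ∤ 15 (the parts of T(15, 6) cannot all be equal).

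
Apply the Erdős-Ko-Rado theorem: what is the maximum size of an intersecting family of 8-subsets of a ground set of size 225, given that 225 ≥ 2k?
max |F| = C(224, 7) = 5107294278944

The Erdős-Ko-Rado theorem states: for n ≥ 2k, an intersecting family of k-subsets of an n-element set has size at most C(n − 1, k − 1), with equality for 'star' families {A ⊆ [n] : |A| = k, i ∈ A} (fix an element i). For n = 225, k = 8: C(224, 7) = 5107294278944.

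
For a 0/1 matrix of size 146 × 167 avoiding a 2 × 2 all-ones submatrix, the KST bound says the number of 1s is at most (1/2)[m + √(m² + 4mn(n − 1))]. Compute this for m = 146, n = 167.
z(146, 167; 2, 2) ≤ (1/2)[146 + √(146² + 4·146·167·166)] = (1/2)[146 + √16210964] = 2086.1421

Kővári–Sós–Turán: let r_1, ..., r_146 be the row sums and z = Σ r_i the total number of 1s. Each pair of columns can share at most one row with both entries 1 (else a 2×2 all-ones block appears), so Σ_i C(r_i, 2) ≤ C(167, 2) = 13861. By convexity Σ_i C(r_i, 2) ≥ 146·C(z/146, 2) = z(z − 146)/(2·146), giving z² − 146z − 146·167·166 ≤ 0 and hence z ≤ (1/2)[146 + √(21316 + 4·4047412)] = (1/2)[146 + √16210964] ≈ (1/2)(146 + 4026.2841) = 2086.1421.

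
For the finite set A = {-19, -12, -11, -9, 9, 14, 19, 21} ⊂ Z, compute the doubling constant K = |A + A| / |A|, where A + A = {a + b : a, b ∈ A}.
K = |A + A| / |A| = 32/8 = 4

Enumerate A + A = {a + b : a, b ∈ A}. With |A| = 8, there are |A|^2 = 64 ordered sum pairs; collecting distinct values, A + A = {-38, -31, -30, -28, -24, -23, -22, -21, -20, -18, -10, -5, -3, -2, 0, 2, 3, 5, 7, 8, 9, 10, 12, 18, 23, 28, 30, 33, 35, 38, 40, 42}, so |A + A| = 32. Thus K = 32/8 = 4. For comparison, the minimum possible |A + A| over all 8-element sets is 2·8 − 1 = 15 (so min K = 15/8), attained only by arithmetic progressions.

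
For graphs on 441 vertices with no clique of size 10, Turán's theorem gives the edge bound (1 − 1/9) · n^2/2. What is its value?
Turán density bound = (8/9) · 441^2/2 = 86436

Turán's theorem: ex(n, K_{r+1}) is achieved by the complete r-partite Turán graph T(n, r) with parts as balanced as possible, and is at most (1 − 1/r) · n^2/2. For r = 9, n = 441: the density bound is (8/9) · 194481/2 = 86436. Since 9 ∣ 441, the Turán graph T(441, 9) has parts of equal size 49, and its edge count e(T(441, 9)) = 86436 attains the density bound exactly.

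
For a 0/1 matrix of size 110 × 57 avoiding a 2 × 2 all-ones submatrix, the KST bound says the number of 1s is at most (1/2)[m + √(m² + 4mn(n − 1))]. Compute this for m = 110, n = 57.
z(110, 57; 2, 2) ≤ (1/2)[110 + √(110² + 4·110·57·56)] = (1/2)[110 + √1416580] = 650.1008

Kővári–Sós–Turán: let r_1, ..., r_110 be the row sums and z = Σ r_i the total number of 1s. Each pair of columns can share at most one row with both entries 1 (else a 2×2 all-ones block appears), so Σ_i C(r_i, 2) ≤ C(57, 2) = 1596. By convexity Σ_i C(r_i, 2) ≥ 110·C(z/110, 2) = z(z − 110)/(2·110), giving z² − 110z − 110·57·56 ≤ 0 and hence z ≤ (1/2)[110 + √(12100 + 4·351120)] = (1/2)[110 + √1416580] ≈ (1/2)(110 + 1190.2017) = 650.1008.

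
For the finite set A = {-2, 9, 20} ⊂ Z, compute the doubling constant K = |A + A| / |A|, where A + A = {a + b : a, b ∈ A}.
K = |A + A| / |A| = 5/3

Enumerate A + A = {a + b : a, b ∈ A}. With |A| = 3, there are |A|^2 = 9 ordered sum pairs; collecting distinct values, A + A = {-4, 7, 18, 29, 40}, so |A + A| = 5. Thus K = 5/3. Here |A + A| = 2|A| − 1 = 5, the minimum possible — so K = 5/3 is minimal, which holds iff A is an arithmetic progression.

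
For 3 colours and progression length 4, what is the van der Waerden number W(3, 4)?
W(3, 4) = 293

This is a classical value, W(3, 4) = 293, established by combining an explicit 3-colouring of {1, ..., 292} with no monochromatic 4-AP (giving the lower bound W(3, 4) > 292) and a finite case analysis / exhaustive computer search showing every 3-colouring of {1, ..., 293} has such an AP.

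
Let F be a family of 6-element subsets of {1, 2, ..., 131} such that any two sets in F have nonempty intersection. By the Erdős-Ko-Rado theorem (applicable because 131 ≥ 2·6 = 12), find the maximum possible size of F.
max |F| = C(130, 5) = 286243776

The Erdős-Ko-Rado theorem states: for n ≥ 2k, an intersecting family of k-subsets of an n-element set has size at most C(n − 1, k − 1), with equality for 'star' families {A ⊆ [n] : |A| = k, i ∈ A} (fix an element i). For n = 131, k = 6: C(130, 5) = 286243776.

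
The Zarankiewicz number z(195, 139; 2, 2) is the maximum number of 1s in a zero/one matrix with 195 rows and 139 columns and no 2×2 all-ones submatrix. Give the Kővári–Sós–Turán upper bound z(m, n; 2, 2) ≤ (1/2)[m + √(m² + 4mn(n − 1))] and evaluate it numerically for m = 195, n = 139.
z(195, 139; 2, 2) ≤ (1/2)[195 + √(195² + 4·195·139·138)] = (1/2)[195 + √14999985] = 2033.9907

Kővári–Sós–Turán: let r_1, ..., r_195 be the row sums and z = Σ r_i the total number of 1s. Each pair of columns can share at most one row with both entries 1 (else a 2×2 all-ones block appears), so Σ_i C(r_i, 2) ≤ C(139, 2) = 9591. By convexity Σ_i C(r_i, 2) ≥ 195·C(z/195, 2) = z(z − 195)/(2·195), giving z² − 195z − 195·139·138 ≤ 0 and hence z ≤ (1/2)[195 + √(38025 + 4·3740490)] = (1/2)[195 + √14999985] ≈ (1/2)(195 + 3872.9814) = 2033.9907.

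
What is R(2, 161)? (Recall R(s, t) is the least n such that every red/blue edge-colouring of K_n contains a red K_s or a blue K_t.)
R(2, 161) = 161

R(2, k) = k for all k ≥ 2: in a 2-colouring of K_k, either some edge is red (a red K_2) or all edges are blue (a blue K_k). And K_{160} coloured all-blue has no blue K_161, so R(2, 161) > 160. Hence R(2, 161) = 161.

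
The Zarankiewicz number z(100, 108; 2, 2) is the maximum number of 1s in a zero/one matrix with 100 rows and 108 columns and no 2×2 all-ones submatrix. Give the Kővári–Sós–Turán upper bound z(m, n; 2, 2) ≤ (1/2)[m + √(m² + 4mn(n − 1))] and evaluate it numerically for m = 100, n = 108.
z(100, 108; 2, 2) ≤ (1/2)[100 + √(100² + 4·100·108·107)] = (1/2)[100 + √4632400] = 1126.1505

Kővári–Sós–Turán: let r_1, ..., r_100 be the row sums and z = Σ r_i the total number of 1s. Each pair of columns can share at most one row with both entries 1 (else a 2×2 all-ones block appears), so Σ_i C(r_i, 2) ≤ C(108, 2) = 5778. By convexity Σ_i C(r_i, 2) ≥ 100·C(z/100, 2) = z(z − 100)/(2·100), giving z² − 100z − 100·108·107 ≤ 0 and hence z ≤ (1/2)[100 + √(10000 + 4·1155600)] = (1/2)[100 + √4632400] ≈ (1/2)(100 + 2152.3011) = 1126.1505.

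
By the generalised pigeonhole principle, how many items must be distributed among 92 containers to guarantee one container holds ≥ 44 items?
n = (44 − 1)·92 + 1 = 3957

By the generalised pigeonhole principle, to guarantee some box contains ≥ r objects we need more than (r − 1) · k objects total. Threshold: n = (r − 1) · k + 1. With r = 44 and k = 92: n = 43 · 92 + 1 = 3956 + 1 = 3957. For n = 3956 = 43 · 92, we can put exactly 43 objects in every box, avoiding 44 in any single one — so 3957 is tight.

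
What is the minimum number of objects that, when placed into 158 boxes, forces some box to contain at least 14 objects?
n = (14 − 1)·158 + 1 = 2055

By the generalised pigeonhole principle, to guarantee some box contains ≥ r objects we need more than (r − 1) · k objects total. Threshold: n = (r − 1) · k + 1. With r = 14 and k = 158: n = 13 · 158 + 1 = 2054 + 1 = 2055. For n = 2054 = 13 · 158, we can put exactly 13 objects in every box, avoiding 14 in any single one — so 2055 is tight.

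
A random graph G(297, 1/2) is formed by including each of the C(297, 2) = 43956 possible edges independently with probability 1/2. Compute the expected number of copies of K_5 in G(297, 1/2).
E[# K_5] = C(297, 5) · (1/2)^C(5, 2) = 18616750614 / 2^10 = 9308375307/512 ≈ 18180420.521484

For each 5-subset S of vertices (there are C(297, 5) = 18616750614 such S), let X_S = 1 if S induces a K_5 (all C(5, 2) = 10 edges present). Then P(X_S = 1) = (1/2)^10 = 1/1024. By linearity of expectation, E[# K_5] = C(297, 5) · (1/2)^10 = 18616750614 / 1024 = 9308375307/512 ≈ 18180420.521484.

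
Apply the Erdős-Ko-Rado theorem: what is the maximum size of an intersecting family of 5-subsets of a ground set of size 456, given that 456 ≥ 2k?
max |F| = C(455, 4) = 1762351955

The Erdős-Ko-Rado theorem states: for n ≥ 2k, an intersecting family of k-subsets of an n-element set has size at most C(n − 1, k − 1), with equality for 'star' families {A ⊆ [n] : |A| = k, i ∈ A} (fix an element i). For n = 456, k = 5: C(455, 4) = 1762351955.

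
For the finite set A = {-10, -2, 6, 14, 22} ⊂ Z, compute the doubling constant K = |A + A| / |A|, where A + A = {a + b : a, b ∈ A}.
K = |A + A| / |A| = 9/5

Enumerate A + A = {a + b : a, b ∈ A}. With |A| = 5, there are |A|^2 = 25 ordered sum pairs; collecting distinct values, A + A = {-20, -12, -4, 4, 12, 20, 28, 36, 44}, so |A + A| = 9. Thus K = 9/5. Here |A + A| = 2|A| − 1 = 9, the minimum possible — so K = 9/5 is minimal, which holds iff A is an arithmetic progression.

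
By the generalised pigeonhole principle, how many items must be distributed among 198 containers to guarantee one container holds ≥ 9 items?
n = (9 − 1)·198 + 1 = 1585

By the generalised pigeonhole principle, to guarantee some box contains ≥ r objects we need more than (r − 1) · k objects total. Threshold: n = (r − 1) · k + 1. With r = 9 and k = 198: n = 8 · 198 + 1 = 1584 + 1 = 1585. For n = 1584 = 8 · 198, we can put exactly 8 objects in every box, avoiding 9 in any single one — so 1585 is tight.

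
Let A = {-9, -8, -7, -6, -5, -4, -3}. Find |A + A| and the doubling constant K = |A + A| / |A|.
K = |A + A| / |A| = 13/7

Enumerate A + A = {a + b : a, b ∈ A}. With |A| = 7, there are |A|^2 = 49 ordered sum pairs; collecting distinct values, A + A = {-18, -17, -16, -15, -14, -13, -12, -11, -10, -9, -8, -7, -6}, so |A + A| = 13. Thus K = 13/7. Here |A + A| = 2|A| − 1 = 13, the minimum possible — so K = 13/7 is minimal, which holds iff A is an arithmetic progression.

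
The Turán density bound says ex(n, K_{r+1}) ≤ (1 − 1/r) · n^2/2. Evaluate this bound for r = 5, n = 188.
Turán density bound = (4/5) · 188^2/2 = 70688/5 ≈ 14137.6

Turán's theorem: ex(n, K_{r+1}) is achieved by the complete r-partite Turán graph T(n, r) with parts as balanced as possible, and is at most (1 − 1/r) · n^2/2. For r = 5, n = 188: the density bound is (4/5) · 35344/2 = 70688/5 ≈ 14137.6. The integer-valued extremum is e(T(188, 5)) = 14137, which is strictly less than the density bound 70688/5 since 5 ∤ 188 (the parts of T(188, 5) cannot all be equal).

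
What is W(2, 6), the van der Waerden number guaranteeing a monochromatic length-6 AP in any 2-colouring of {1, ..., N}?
W(2, 6) = 1132

W(2, 6) = 1132. The lower bound W(2, 6) > 1131 comes from an explicit good 2-colouring of [1, 1131]; the upper bound W(2, 6) ≤ 1132 was verified by exhaustive search over 2-colourings of [1, 1132].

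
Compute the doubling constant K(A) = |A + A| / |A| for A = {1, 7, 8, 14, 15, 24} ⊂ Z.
K = |A + A| / |A| = 18/6 = 3

Enumerate A + A = {a + b : a, b ∈ A}. With |A| = 6, there are |A|^2 = 36 ordered sum pairs; collecting distinct values, A + A = {2, 8, 9, 14, 15, 16, 21, 22, 23, 25, 28, 29, 30, 31, 32, 38, 39, 48}, so |A + A| = 18. Thus K = 18/6 = 3. For comparison, the minimum possible |A + A| over all 6-element sets is 2·6 − 1 = 11 (so min K = 11/6), attained only by arithmetic progressions.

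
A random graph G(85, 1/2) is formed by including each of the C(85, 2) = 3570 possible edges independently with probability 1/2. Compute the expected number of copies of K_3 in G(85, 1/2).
E[# K_3] = C(85, 3) · (1/2)^C(3, 2) = 98770 / 2^3 = 49385/4 = 12346.25

For each 3-subset S of vertices (there are C(85, 3) = 98770 such S), let X_S = 1 if S induces a K_3 (all C(3, 2) = 3 edges present). Then P(X_S = 1) = (1/2)^3 = 1/8. By linearity of expectation, E[# K_3] = C(85, 3) · (1/2)^3 = 98770 / 8 = 49385/4 = 12346.25.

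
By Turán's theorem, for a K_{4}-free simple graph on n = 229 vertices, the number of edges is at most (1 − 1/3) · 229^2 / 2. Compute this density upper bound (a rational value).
Turán density bound = (2/3) · 229^2/2 = 52441/3 ≈ 17480.3333

Turán's theorem: ex(n, K_{r+1}) is achieved by the complete r-partite Turán graph T(n, r) with parts as balanced as possible, and is at most (1 − 1/r) · n^2/2. For r = 3, n = 229: the density bound is (2/3) · 52441/2 = 52441/3 ≈ 17480.3333. The integer-valued extremum is e(T(229, 3)) = 17480, which is strictly less than the density bound 52441/3 since 3 ∤ 229 (the parts of T(229, 3) cannot all be equal).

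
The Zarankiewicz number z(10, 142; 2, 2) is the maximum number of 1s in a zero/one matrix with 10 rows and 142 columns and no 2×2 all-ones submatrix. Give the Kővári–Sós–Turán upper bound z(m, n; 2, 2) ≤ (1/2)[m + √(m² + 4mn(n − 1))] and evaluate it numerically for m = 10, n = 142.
z(10, 142; 2, 2) ≤ (1/2)[10 + √(10² + 4·10·142·141)] = (1/2)[10 + √800980] = 452.4874

Kővári–Sós–Turán: let r_1, ..., r_10 be the row sums and z = Σ r_i the total number of 1s. Each pair of columns can share at most one row with both entries 1 (else a 2×2 all-ones block appears), so Σ_i C(r_i, 2) ≤ C(142, 2) = 10011. By convexity Σ_i C(r_i, 2) ≥ 10·C(z/10, 2) = z(z − 10)/(2·10), giving z² − 10z − 10·142·141 ≤ 0 and hence z ≤ (1/2)[10 + √(100 + 4·200220)] = (1/2)[10 + √800980] ≈ (1/2)(10 + 894.9749) = 452.4874.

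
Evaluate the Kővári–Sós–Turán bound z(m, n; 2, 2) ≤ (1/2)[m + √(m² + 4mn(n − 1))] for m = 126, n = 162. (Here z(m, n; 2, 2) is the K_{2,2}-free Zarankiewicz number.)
z(126, 162; 2, 2) ≤ (1/2)[126 + √(126² + 4·126·162·161)] = (1/2)[126 + √13161204] = 1876.9187

Kővári–Sós–Turán: let r_1, ..., r_126 be the row sums and z = Σ r_i the total number of 1s. Each pair of columns can share at most one row with both entries 1 (else a 2×2 all-ones block appears), so Σ_i C(r_i, 2) ≤ C(162, 2) = 13041. By convexity Σ_i C(r_i, 2) ≥ 126·C(z/126, 2) = z(z − 126)/(2·126), giving z² − 126z − 126·162·161 ≤ 0 and hence z ≤ (1/2)[126 + √(15876 + 4·3286332)] = (1/2)[126 + √13161204] ≈ (1/2)(126 + 3627.8374) = 1876.9187.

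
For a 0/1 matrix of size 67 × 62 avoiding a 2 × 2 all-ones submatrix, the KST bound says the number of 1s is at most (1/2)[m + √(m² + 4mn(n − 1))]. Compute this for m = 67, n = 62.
z(67, 62; 2, 2) ≤ (1/2)[67 + √(67² + 4·67·62·61)] = (1/2)[67 + √1018065] = 537.996

Kővári–Sós–Turán: let r_1, ..., r_67 be the row sums and z = Σ r_i the total number of 1s. Each pair of columns can share at most one row with both entries 1 (else a 2×2 all-ones block appears), so Σ_i C(r_i, 2) ≤ C(62, 2) = 1891. By convexity Σ_i C(r_i, 2) ≥ 67·C(z/67, 2) = z(z − 67)/(2·67), giving z² − 67z − 67·62·61 ≤ 0 and hence z ≤ (1/2)[67 + √(4489 + 4·253394)] = (1/2)[67 + √1018065] ≈ (1/2)(67 + 1008.9921) = 537.996.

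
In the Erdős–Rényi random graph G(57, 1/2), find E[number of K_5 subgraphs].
E[# K_5] = C(57, 5) · (1/2)^C(5, 2) = 4187106 / 2^10 = 2093553/512 ≈ 4088.970703

For each 5-subset S of vertices (there are C(57, 5) = 4187106 such S), let X_S = 1 if S induces a K_5 (all C(5, 2) = 10 edges present). Then P(X_S = 1) = (1/2)^10 = 1/1024. By linearity of expectation, E[# K_5] = C(57, 5) · (1/2)^10 = 4187106 / 1024 = 2093553/512 ≈ 4088.970703.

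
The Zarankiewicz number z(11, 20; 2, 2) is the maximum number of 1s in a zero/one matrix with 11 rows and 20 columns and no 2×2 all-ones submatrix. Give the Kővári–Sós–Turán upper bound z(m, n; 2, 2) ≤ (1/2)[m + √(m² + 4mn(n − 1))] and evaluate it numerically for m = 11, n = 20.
z(11, 20; 2, 2) ≤ (1/2)[11 + √(11² + 4·11·20·19)] = (1/2)[11 + √16841] = 70.3864

Kővári–Sós–Turán: let r_1, ..., r_11 be the row sums and z = Σ r_i the total number of 1s. Each pair of columns can share at most one row with both entries 1 (else a 2×2 all-ones block appears), so Σ_i C(r_i, 2) ≤ C(20, 2) = 190. By convexity Σ_i C(r_i, 2) ≥ 11·C(z/11, 2) = z(z − 11)/(2·11), giving z² − 11z − 11·20·19 ≤ 0 and hence z ≤ (1/2)[11 + √(121 + 4·4180)] = (1/2)[11 + √16841] ≈ (1/2)(11 + 129.7729) = 70.3864.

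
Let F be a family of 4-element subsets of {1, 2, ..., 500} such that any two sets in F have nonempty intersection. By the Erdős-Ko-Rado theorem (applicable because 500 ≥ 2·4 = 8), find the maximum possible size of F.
max |F| = C(499, 3) = 20584249

Erdős-Ko-Rado (1961): when n ≥ 2k, max |F| = C(n−1, k−1). The bound is attained by the star {A : i ∈ A} for any fixed i ∈ [n]. Here C(500−1, 4−1) = C(499, 3) = 20584249.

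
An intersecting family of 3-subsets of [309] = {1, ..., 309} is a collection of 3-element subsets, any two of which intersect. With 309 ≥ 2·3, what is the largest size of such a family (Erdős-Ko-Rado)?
max |F| = C(308, 2) = 47278

Erdős-Ko-Rado (1961): when n ≥ 2k, max |F| = C(n−1, k−1). The bound is attained by the star {A : i ∈ A} for any fixed i ∈ [n]. Here C(309−1, 3−1) = C(308, 2) = 47278.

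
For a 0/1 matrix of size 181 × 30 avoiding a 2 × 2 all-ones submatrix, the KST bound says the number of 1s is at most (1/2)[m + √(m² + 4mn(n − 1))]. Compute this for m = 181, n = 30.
z(181, 30; 2, 2) ≤ (1/2)[181 + √(181² + 4·181·30·29)] = (1/2)[181 + √662641] = 497.5138

Kővári–Sós–Turán: let r_1, ..., r_181 be the row sums and z = Σ r_i the total number of 1s. Each pair of columns can share at most one row with both entries 1 (else a 2×2 all-ones block appears), so Σ_i C(r_i, 2) ≤ C(30, 2) = 435. By convexity Σ_i C(r_i, 2) ≥ 181·C(z/181, 2) = z(z − 181)/(2·181), giving z² − 181z − 181·30·29 ≤ 0 and hence z ≤ (1/2)[181 + √(32761 + 4·157470)] = (1/2)[181 + √662641] ≈ (1/2)(181 + 814.0276) = 497.5138.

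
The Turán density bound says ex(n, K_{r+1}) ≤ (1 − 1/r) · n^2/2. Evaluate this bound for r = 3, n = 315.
Turán density bound = (2/3) · 315^2/2 = 33075

Turán's theorem: ex(n, K_{r+1}) is achieved by the complete r-partite Turán graph T(n, r) with parts as balanced as possible, and is at most (1 − 1/r) · n^2/2. For r = 3, n = 315: the density bound is (2/3) · 99225/2 = 33075. Since 3 ∣ 315, the Turán graph T(315, 3) has parts of equal size 105, and its edge count e(T(315, 3)) = 33075 attains the density bound exactly.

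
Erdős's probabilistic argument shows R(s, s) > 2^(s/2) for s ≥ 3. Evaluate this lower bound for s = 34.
2^(34/2) = 131072; so R(34, 34) > 131072

Colour each edge of K_n uniformly at random with red/blue. The expected number of monochromatic K_34 is C(n, 34) · 2 · 2^(−C(34,2)). If C(n, 34) · 2^(1 − C(34,2)) < 1, then with positive probability no monochromatic K_34 exists, so R(34, 34) > n. The standard estimate C(n, 34) ≤ n^34/34! shows this inequality holds whenever n ≤ 2^(34/2) (since 34! · 2^(C(34,2) − 1) > 2^(34^2/2) ≥ n^34). Hence R(34, 34) > 2^(34/2) = 131072.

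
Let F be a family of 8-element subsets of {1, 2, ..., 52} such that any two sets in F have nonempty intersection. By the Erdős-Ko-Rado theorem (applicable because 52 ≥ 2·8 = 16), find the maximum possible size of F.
max |F| = C(51, 7) = 115775100

The Erdős-Ko-Rado theorem states: for n ≥ 2k, an intersecting family of k-subsets of an n-element set has size at most C(n − 1, k − 1), with equality for 'star' families {A ⊆ [n] : |A| = k, i ∈ A} (fix an element i). For n = 52, k = 8: C(51, 7) = 115775100.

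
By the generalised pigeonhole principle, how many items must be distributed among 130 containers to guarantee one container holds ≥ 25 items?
n = (25 − 1)·130 + 1 = 3121

By the generalised pigeonhole principle, to guarantee some box contains ≥ r objects we need more than (r − 1) · k objects total. Threshold: n = (r − 1) · k + 1. With r = 25 and k = 130: n = 24 · 130 + 1 = 3120 + 1 = 3121. For n = 3120 = 24 · 130, we can put exactly 24 objects in every box, avoiding 25 in any single one — so 3121 is tight.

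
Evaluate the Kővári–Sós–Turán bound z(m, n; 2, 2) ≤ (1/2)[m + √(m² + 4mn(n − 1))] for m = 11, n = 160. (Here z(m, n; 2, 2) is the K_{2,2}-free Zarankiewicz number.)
z(11, 160; 2, 2) ≤ (1/2)[11 + √(11² + 4·11·160·159)] = (1/2)[11 + √1119481] = 534.5276

Kővári–Sós–Turán: let r_1, ..., r_11 be the row sums and z = Σ r_i the total number of 1s. Each pair of columns can share at most one row with both entries 1 (else a 2×2 all-ones block appears), so Σ_i C(r_i, 2) ≤ C(160, 2) = 12720. By convexity Σ_i C(r_i, 2) ≥ 11·C(z/11, 2) = z(z − 11)/(2·11), giving z² − 11z − 11·160·159 ≤ 0 and hence z ≤ (1/2)[11 + √(121 + 4·279840)] = (1/2)[11 + √1119481] ≈ (1/2)(11 + 1058.0553) = 534.5276.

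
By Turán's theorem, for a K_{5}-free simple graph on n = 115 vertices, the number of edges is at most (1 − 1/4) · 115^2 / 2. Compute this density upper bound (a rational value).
Turán density bound = (3/4) · 115^2/2 = 39675/8 ≈ 4959.375

Turán's theorem: ex(n, K_{r+1}) is achieved by the complete r-partite Turán graph T(n, r) with parts as balanced as possible, and is at most (1 − 1/r) · n^2/2. For r = 4, n = 115: the density bound is (3/4) · 13225/2 = 39675/8 ≈ 4959.375. The integer-valued extremum is e(T(115, 4)) = 4959, which is strictly less than the density bound 39675/8 since 4 ∤ 115 (the parts of T(115, 4) cannot all be equal).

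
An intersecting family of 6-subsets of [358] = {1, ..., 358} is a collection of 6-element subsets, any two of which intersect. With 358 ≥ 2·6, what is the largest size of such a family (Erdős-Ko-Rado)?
max |F| = C(357, 5) = 46983275241

Erdős-Ko-Rado (1961): when n ≥ 2k, max |F| = C(n−1, k−1). The bound is attained by the star {A : i ∈ A} for any fixed i ∈ [n]. Here C(358−1, 6−1) = C(357, 5) = 46983275241.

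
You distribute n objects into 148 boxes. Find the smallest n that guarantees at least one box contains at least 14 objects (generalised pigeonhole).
n = (14 − 1)·148 + 1 = 1925

By the generalised pigeonhole principle, to guarantee some box contains ≥ r objects we need more than (r − 1) · k objects total. Threshold: n = (r − 1) · k + 1. With r = 14 and k = 148: n = 13 · 148 + 1 = 1924 + 1 = 1925. For n = 1924 = 13 · 148, we can put exactly 13 objects in every box, avoiding 14 in any single one — so 1925 is tight.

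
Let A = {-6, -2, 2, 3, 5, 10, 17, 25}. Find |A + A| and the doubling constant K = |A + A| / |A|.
K = |A + A| / |A| = 29/8

Enumerate A + A = {a + b : a, b ∈ A}. With |A| = 8, there are |A|^2 = 64 ordered sum pairs; collecting distinct values, A + A = {-12, -8, -4, -3, -1, 0, 1, 3, 4, 5, 6, 7, 8, 10, 11, 12, 13, 15, 19, 20, 22, 23, 27, 28, 30, 34, 35, 42, 50}, so |A + A| = 29. Thus K = 29/8. For comparison, the minimum possible |A + A| over all 8-element sets is 2·8 − 1 = 15 (so min K = 15/8), attained only by arithmetic progressions.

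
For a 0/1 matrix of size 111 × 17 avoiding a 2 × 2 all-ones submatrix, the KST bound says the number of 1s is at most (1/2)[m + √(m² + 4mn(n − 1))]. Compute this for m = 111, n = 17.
z(111, 17; 2, 2) ≤ (1/2)[111 + √(111² + 4·111·17·16)] = (1/2)[111 + √133089] = 237.9068

Kővári–Sós–Turán: let r_1, ..., r_111 be the row sums and z = Σ r_i the total number of 1s. Each pair of columns can share at most one row with both entries 1 (else a 2×2 all-ones block appears), so Σ_i C(r_i, 2) ≤ C(17, 2) = 136. By convexity Σ_i C(r_i, 2) ≥ 111·C(z/111, 2) = z(z − 111)/(2·111), giving z² − 111z − 111·17·16 ≤ 0 and hence z ≤ (1/2)[111 + √(12321 + 4·30192)] = (1/2)[111 + √133089] ≈ (1/2)(111 + 364.8137) = 237.9068.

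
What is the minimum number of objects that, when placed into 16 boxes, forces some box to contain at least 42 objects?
n = (42 − 1)·16 + 1 = 657

By the generalised pigeonhole principle, to guarantee some box contains ≥ r objects we need more than (r − 1) · k objects total. Threshold: n = (r − 1) · k + 1. With r = 42 and k = 16: n = 41 · 16 + 1 = 656 + 1 = 657. For n = 656 = 41 · 16, we can put exactly 41 objects in every box, avoiding 42 in any single one — so 657 is tight.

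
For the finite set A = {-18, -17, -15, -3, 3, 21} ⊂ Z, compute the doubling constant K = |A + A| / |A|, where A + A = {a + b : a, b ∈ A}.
K = |A + A| / |A| = 20/6 = 10/3

Enumerate A + A = {a + b : a, b ∈ A}. With |A| = 6, there are |A|^2 = 36 ordered sum pairs; collecting distinct values, A + A = {-36, -35, -34, -33, -32, -30, -21, -20, -18, -15, -14, -12, -6, 0, 3, 4, 6, 18, 24, 42}, so |A + A| = 20. Thus K = 20/6 = 10/3. For comparison, the minimum possible |A + A| over all 6-element sets is 2·6 − 1 = 11 (so min K = 11/6), attained only by arithmetic progressions.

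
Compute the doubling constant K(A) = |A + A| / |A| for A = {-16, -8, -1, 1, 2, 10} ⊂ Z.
K = |A + A| / |A| = 19/6

Enumerate A + A = {a + b : a, b ∈ A}. With |A| = 6, there are |A|^2 = 36 ordered sum pairs; collecting distinct values, A + A = {-32, -24, -17, -16, -15, -14, -9, -7, -6, -2, 0, 1, 2, 3, 4, 9, 11, 12, 20}, so |A + A| = 19. Thus K = 19/6. For comparison, the minimum possible |A + A| over all 6-element sets is 2·6 − 1 = 11 (so min K = 11/6), attained only by arithmetic progressions.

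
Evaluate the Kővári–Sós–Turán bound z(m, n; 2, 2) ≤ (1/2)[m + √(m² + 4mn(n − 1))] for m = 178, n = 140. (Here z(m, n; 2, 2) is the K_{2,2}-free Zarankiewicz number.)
z(178, 140; 2, 2) ≤ (1/2)[178 + √(178² + 4·178·140·139)] = (1/2)[178 + √13887204] = 1952.277

Kővári–Sós–Turán: let r_1, ..., r_178 be the row sums and z = Σ r_i the total number of 1s. Each pair of columns can share at most one row with both entries 1 (else a 2×2 all-ones block appears), so Σ_i C(r_i, 2) ≤ C(140, 2) = 9730. By convexity Σ_i C(r_i, 2) ≥ 178·C(z/178, 2) = z(z − 178)/(2·178), giving z² − 178z − 178·140·139 ≤ 0 and hence z ≤ (1/2)[178 + √(31684 + 4·3463880)] = (1/2)[178 + √13887204] ≈ (1/2)(178 + 3726.5539) = 1952.277.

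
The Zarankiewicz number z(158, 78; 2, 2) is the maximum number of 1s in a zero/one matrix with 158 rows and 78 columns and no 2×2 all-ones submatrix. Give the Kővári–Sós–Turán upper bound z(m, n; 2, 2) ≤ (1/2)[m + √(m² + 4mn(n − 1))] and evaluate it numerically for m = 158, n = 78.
z(158, 78; 2, 2) ≤ (1/2)[158 + √(158² + 4·158·78·77)] = (1/2)[158 + √3820756] = 1056.3377

Kővári–Sós–Turán: let r_1, ..., r_158 be the row sums and z = Σ r_i the total number of 1s. Each pair of columns can share at most one row with both entries 1 (else a 2×2 all-ones block appears), so Σ_i C(r_i, 2) ≤ C(78, 2) = 3003. By convexity Σ_i C(r_i, 2) ≥ 158·C(z/158, 2) = z(z − 158)/(2·158), giving z² − 158z − 158·78·77 ≤ 0 and hence z ≤ (1/2)[158 + √(24964 + 4·948948)] = (1/2)[158 + √3820756] ≈ (1/2)(158 + 1954.6754) = 1056.3377.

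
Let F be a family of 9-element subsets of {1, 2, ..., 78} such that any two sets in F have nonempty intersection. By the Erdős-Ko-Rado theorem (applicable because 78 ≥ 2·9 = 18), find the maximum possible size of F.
max |F| = C(77, 8) = 21042072975

Erdős-Ko-Rado (1961): when n ≥ 2k, max |F| = C(n−1, k−1). The bound is attained by the star {A : i ∈ A} for any fixed i ∈ [n]. Here C(78−1, 9−1) = C(77, 8) = 21042072975.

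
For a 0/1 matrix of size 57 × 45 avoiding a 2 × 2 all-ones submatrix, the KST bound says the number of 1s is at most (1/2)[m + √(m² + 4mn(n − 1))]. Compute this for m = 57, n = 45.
z(57, 45; 2, 2) ≤ (1/2)[57 + √(57² + 4·57·45·44)] = (1/2)[57 + √454689] = 365.6532

Kővári–Sós–Turán: let r_1, ..., r_57 be the row sums and z = Σ r_i the total number of 1s. Each pair of columns can share at most one row with both entries 1 (else a 2×2 all-ones block appears), so Σ_i C(r_i, 2) ≤ C(45, 2) = 990. By convexity Σ_i C(r_i, 2) ≥ 57·C(z/57, 2) = z(z − 57)/(2·57), giving z² − 57z − 57·45·44 ≤ 0 and hence z ≤ (1/2)[57 + √(3249 + 4·112860)] = (1/2)[57 + √454689] ≈ (1/2)(57 + 674.3063) = 365.6532.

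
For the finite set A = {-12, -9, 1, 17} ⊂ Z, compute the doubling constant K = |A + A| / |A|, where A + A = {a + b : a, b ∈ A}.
K = |A + A| / |A| = 10/4 = 5/2

Enumerate A + A = {a + b : a, b ∈ A}. With |A| = 4, there are |A|^2 = 16 ordered sum pairs; collecting distinct values, A + A = {-24, -21, -18, -11, -8, 2, 5, 8, 18, 34}, so |A + A| = 10. Thus K = 10/4 = 5/2. For comparison, the minimum possible |A + A| over all 4-element sets is 2·4 − 1 = 7 (so min K = 7/4), attained only by arithmetic progressions.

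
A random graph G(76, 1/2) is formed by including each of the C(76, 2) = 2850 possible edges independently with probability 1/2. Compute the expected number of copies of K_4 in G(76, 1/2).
E[# K_4] = C(76, 4) · (1/2)^C(4, 2) = 1282975 / 2^6 = 20046.484375

For each 4-subset S of vertices (there are C(76, 4) = 1282975 such S), let X_S = 1 if S induces a K_4 (all C(4, 2) = 6 edges present). Then P(X_S = 1) = (1/2)^6 = 1/64. By linearity of expectation, E[# K_4] = C(76, 4) · (1/2)^6 = 1282975 / 64 = 20046.484375.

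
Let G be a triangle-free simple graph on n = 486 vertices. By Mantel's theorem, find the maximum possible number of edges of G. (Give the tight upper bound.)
ex(486, K_3) = ⌊486^2/4⌋ = 59049

Mantel (1907): a triangle-free graph on n vertices has at most ⌊n^2/4⌋ edges, with equality for the complete bipartite graph K_{⌊n/2⌋, ⌈n/2⌉}. For n = 486: ⌊486^2/4⌋ = ⌊236196/4⌋ = 59049. The extremal graph is K_{243, 243}, which has 243·243 = 59049 edges.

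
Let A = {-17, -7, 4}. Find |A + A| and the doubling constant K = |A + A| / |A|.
K = |A + A| / |A| = 6/3 = 2

Enumerate A + A = {a + b : a, b ∈ A}. With |A| = 3, there are |A|^2 = 9 ordered sum pairs; collecting distinct values, A + A = {-34, -24, -14, -13, -3, 8}, so |A + A| = 6. Thus K = 6/3 = 2. For comparison, the minimum possible |A + A| over all 3-element sets is 2·3 − 1 = 5 (so min K = 5/3), attained only by arithmetic progressions.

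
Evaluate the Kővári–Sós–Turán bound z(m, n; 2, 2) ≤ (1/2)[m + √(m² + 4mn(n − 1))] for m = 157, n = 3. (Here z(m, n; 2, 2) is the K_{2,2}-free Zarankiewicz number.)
z(157, 3; 2, 2) ≤ (1/2)[157 + √(157² + 4·157·3·2)] = (1/2)[157 + √28417] = 162.7867

Kővári–Sós–Turán: let r_1, ..., r_157 be the row sums and z = Σ r_i the total number of 1s. Each pair of columns can share at most one row with both entries 1 (else a 2×2 all-ones block appears), so Σ_i C(r_i, 2) ≤ C(3, 2) = 3. By convexity Σ_i C(r_i, 2) ≥ 157·C(z/157, 2) = z(z − 157)/(2·157), giving z² − 157z − 157·3·2 ≤ 0 and hence z ≤ (1/2)[157 + √(24649 + 4·942)] = (1/2)[157 + √28417] ≈ (1/2)(157 + 168.5734) = 162.7867.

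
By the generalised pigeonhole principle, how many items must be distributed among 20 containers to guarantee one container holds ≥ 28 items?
n = (28 − 1)·20 + 1 = 541

By the generalised pigeonhole principle, to guarantee some box contains ≥ r objects we need more than (r − 1) · k objects total. Threshold: n = (r − 1) · k + 1. With r = 28 and k = 20: n = 27 · 20 + 1 = 540 + 1 = 541. For n = 540 = 27 · 20, we can put exactly 27 objects in every box, avoiding 28 in any single one — so 541 is tight.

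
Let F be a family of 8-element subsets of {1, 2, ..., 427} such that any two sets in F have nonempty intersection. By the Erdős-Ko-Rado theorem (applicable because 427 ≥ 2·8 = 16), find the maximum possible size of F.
max |F| = C(426, 7) = 480748628424600

Erdős-Ko-Rado (1961): when n ≥ 2k, max |F| = C(n−1, k−1). The bound is attained by the star {A : i ∈ A} for any fixed i ∈ [n]. Here C(427−1, 8−1) = C(426, 7) = 480748628424600.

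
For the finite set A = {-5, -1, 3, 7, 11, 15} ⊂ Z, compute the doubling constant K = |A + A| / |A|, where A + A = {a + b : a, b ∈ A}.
K = |A + A| / |A| = 11/6

Enumerate A + A = {a + b : a, b ∈ A}. With |A| = 6, there are |A|^2 = 36 ordered sum pairs; collecting distinct values, A + A = {-10, -6, -2, 2, 6, 10, 14, 18, 22, 26, 30}, so |A + A| = 11. Thus K = 11/6. Here |A + A| = 2|A| − 1 = 11, the minimum possible — so K = 11/6 is minimal, which holds iff A is an arithmetic progression.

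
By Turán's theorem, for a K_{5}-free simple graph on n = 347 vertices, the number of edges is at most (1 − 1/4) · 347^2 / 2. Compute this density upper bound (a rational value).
Turán density bound = (3/4) · 347^2/2 = 361227/8 ≈ 45153.375

Turán's theorem: ex(n, K_{r+1}) is achieved by the complete r-partite Turán graph T(n, r) with parts as balanced as possible, and is at most (1 − 1/r) · n^2/2. For r = 4, n = 347: the density bound is (3/4) · 120409/2 = 361227/8 ≈ 45153.375. The integer-valued extremum is e(T(347, 4)) = 45153, which is strictly less than the density bound 361227/8 since 4 ∤ 347 (the parts of T(347, 4) cannot all be equal).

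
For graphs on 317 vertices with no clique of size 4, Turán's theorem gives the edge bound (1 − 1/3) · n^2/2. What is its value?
Turán density bound = (2/3) · 317^2/2 = 100489/3 ≈ 33496.3333

Turán's theorem: ex(n, K_{r+1}) is achieved by the complete r-partite Turán graph T(n, r) with parts as balanced as possible, and is at most (1 − 1/r) · n^2/2. For r = 3, n = 317: the density bound is (2/3) · 100489/2 = 100489/3 ≈ 33496.3333. The integer-valued extremum is e(T(317, 3)) = 33496, which is strictly less than the density bound 100489/3 since 3 ∤ 317 (the parts of T(317, 3) cannot all be equal).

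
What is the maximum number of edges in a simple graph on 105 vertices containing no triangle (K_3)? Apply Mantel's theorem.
ex(105, K_3) = ⌊105^2/4⌋ = 2756

Mantel (1907): a triangle-free graph on n vertices has at most ⌊n^2/4⌋ edges, with equality for the complete bipartite graph K_{⌊n/2⌋, ⌈n/2⌉}. For n = 105: ⌊105^2/4⌋ = ⌊11025/4⌋ = 2756. The extremal graph is K_{52, 53}, which has 52·53 = 2756 edges.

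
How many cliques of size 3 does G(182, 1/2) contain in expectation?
E[# K_3] = C(182, 3) · (1/2)^C(3, 2) = 988260 / 2^3 = 247065/2 = 123532.5

For each 3-subset S of vertices (there are C(182, 3) = 988260 such S), let X_S = 1 if S induces a K_3 (all C(3, 2) = 3 edges present). Then P(X_S = 1) = (1/2)^3 = 1/8. By linearity of expectation, E[# K_3] = C(182, 3) · (1/2)^3 = 988260 / 8 = 247065/2 = 123532.5.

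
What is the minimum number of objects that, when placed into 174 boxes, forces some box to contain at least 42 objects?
n = (42 − 1)·174 + 1 = 7135

By the generalised pigeonhole principle, to guarantee some box contains ≥ r objects we need more than (r − 1) · k objects total. Threshold: n = (r − 1) · k + 1. With r = 42 and k = 174: n = 41 · 174 + 1 = 7134 + 1 = 7135. For n = 7134 = 41 · 174, we can put exactly 41 objects in every box, avoiding 42 in any single one — so 7135 is tight.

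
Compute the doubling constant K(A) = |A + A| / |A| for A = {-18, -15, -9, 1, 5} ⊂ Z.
K = |A + A| / |A| = 15/5 = 3

Enumerate A + A = {a + b : a, b ∈ A}. With |A| = 5, there are |A|^2 = 25 ordered sum pairs; collecting distinct values, A + A = {-36, -33, -30, -27, -24, -18, -17, -14, -13, -10, -8, -4, 2, 6, 10}, so |A + A| = 15. Thus K = 15/5 = 3. For comparison, the minimum possible |A + A| over all 5-element sets is 2·5 − 1 = 9 (so min K = 9/5), attained only by arithmetic progressions.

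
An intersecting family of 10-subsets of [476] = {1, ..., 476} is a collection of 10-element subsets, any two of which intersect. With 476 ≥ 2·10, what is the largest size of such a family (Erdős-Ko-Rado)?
max |F| = C(475, 9) = 3143159350276113025

The Erdős-Ko-Rado theorem states: for n ≥ 2k, an intersecting family of k-subsets of an n-element set has size at most C(n − 1, k − 1), with equality for 'star' families {A ⊆ [n] : |A| = k, i ∈ A} (fix an element i). For n = 476, k = 10: C(475, 9) = 3143159350276113025.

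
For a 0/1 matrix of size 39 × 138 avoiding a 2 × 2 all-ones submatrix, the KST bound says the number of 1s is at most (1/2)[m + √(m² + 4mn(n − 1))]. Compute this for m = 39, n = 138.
z(39, 138; 2, 2) ≤ (1/2)[39 + √(39² + 4·39·138·137)] = (1/2)[39 + √2950857] = 878.4029

Kővári–Sós–Turán: let r_1, ..., r_39 be the row sums and z = Σ r_i the total number of 1s. Each pair of columns can share at most one row with both entries 1 (else a 2×2 all-ones block appears), so Σ_i C(r_i, 2) ≤ C(138, 2) = 9453. By convexity Σ_i C(r_i, 2) ≥ 39·C(z/39, 2) = z(z − 39)/(2·39), giving z² − 39z − 39·138·137 ≤ 0 and hence z ≤ (1/2)[39 + √(1521 + 4·737334)] = (1/2)[39 + √2950857] ≈ (1/2)(39 + 1717.8059) = 878.4029.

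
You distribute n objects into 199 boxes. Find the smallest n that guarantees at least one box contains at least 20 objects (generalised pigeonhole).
n = (20 − 1)·199 + 1 = 3782

By the generalised pigeonhole principle, to guarantee some box contains ≥ r objects we need more than (r − 1) · k objects total. Threshold: n = (r − 1) · k + 1. With r = 20 and k = 199: n = 19 · 199 + 1 = 3781 + 1 = 3782. For n = 3781 = 19 · 199, we can put exactly 19 objects in every box, avoiding 20 in any single one — so 3782 is tight.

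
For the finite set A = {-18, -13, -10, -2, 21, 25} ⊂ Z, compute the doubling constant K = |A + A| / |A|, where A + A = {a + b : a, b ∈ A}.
K = |A + A| / |A| = 20/6 = 10/3

Enumerate A + A = {a + b : a, b ∈ A}. With |A| = 6, there are |A|^2 = 36 ordered sum pairs; collecting distinct values, A + A = {-36, -31, -28, -26, -23, -20, -15, -12, -4, 3, 7, 8, 11, 12, 15, 19, 23, 42, 46, 50}, so |A + A| = 20. Thus K = 20/6 = 10/3. For comparison, the minimum possible |A + A| over all 6-element sets is 2·6 − 1 = 11 (so min K = 11/6), attained only by arithmetic progressions.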